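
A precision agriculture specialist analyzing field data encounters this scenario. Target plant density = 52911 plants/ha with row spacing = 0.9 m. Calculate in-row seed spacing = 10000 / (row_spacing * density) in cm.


spacing = 10000 / (row_sp * density)
        = 10000 / (0.9 * 52911)
        = 10000 / 47619.90
        = 0.21000 m = 21.00 cm


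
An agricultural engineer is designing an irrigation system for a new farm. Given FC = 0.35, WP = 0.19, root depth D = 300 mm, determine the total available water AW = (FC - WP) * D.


AW = (FC - WP) * D
   = (0.35 - 0.19) * 300
   = 0.16 * 300
   = 48 mm


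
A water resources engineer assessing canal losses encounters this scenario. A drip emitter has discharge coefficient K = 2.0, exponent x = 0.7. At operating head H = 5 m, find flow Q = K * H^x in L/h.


Q = K * H^x
  = 2.0 * 5^0.7
  = 2.0 * 3.0852
  = 6.17 L/h


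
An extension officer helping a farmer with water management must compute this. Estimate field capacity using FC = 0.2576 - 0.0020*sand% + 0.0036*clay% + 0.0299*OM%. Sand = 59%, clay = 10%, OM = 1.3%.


FC = 0.2576 - 0.0020*59 + 0.0036*10 + 0.0299*1.3
   = 0.2576 - 0.1180 + 0.0360 + 0.0389
   = 0.2145


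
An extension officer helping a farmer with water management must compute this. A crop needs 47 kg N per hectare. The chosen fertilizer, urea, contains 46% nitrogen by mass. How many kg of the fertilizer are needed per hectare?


Rate = N_required / (N_content / 100)
     = 47 / (46 / 100)
     = 47 / 0.46
     = 102.17 kg/ha


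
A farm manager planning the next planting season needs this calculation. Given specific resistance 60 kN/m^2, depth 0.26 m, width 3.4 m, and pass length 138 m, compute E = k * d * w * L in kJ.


E = k * d * w * L
  = 60 * 0.26 * 3.4 * 138
  = 7319.52 kJ


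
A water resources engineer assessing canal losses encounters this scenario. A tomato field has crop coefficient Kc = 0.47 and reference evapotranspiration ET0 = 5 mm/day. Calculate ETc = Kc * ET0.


ETc = Kc * ET0
    = 0.47 * 5
    = 2.35 mm/day


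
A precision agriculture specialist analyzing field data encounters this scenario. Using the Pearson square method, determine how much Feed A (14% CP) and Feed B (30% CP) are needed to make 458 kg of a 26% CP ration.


parts_A = CP_b - target = 30 - 26 = 4
parts_B = target - CP_a = 26 - 14 = 12
total_parts = 4 + 12 = 16
Feed A = 458 * 4 / 16 = 114.50 kg
Feed B = 458 * 12 / 16 = 343.50 kg

114.50 kg


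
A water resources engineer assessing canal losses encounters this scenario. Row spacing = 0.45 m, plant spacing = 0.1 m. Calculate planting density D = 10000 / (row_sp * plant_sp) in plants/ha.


D = 10000 / (row_sp * plant_sp)
  = 10000 / (0.45 * 0.1)
  = 10000 / 0.0450
  = 222222.22 plants/ha


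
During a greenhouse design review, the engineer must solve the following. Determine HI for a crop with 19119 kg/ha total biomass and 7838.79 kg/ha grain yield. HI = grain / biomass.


HI = grain_yield / biomass
   = 7838.79 / 19119
   = 0.41


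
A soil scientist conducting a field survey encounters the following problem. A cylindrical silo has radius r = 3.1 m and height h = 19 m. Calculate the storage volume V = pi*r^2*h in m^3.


V = pi * r^2 * h
  = pi * 3.1^2 * 19
  = pi * 9.61 * 19
  = 573.62 m^3


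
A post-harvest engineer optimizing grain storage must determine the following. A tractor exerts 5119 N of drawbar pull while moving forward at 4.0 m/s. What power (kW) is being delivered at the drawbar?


P = F * v / 1000
  = 5119 * 4.0 / 1000
  = 20476 / 1000
  = 20.48 kW


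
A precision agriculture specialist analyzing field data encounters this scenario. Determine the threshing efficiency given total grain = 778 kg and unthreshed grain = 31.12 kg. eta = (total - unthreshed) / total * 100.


eta = (total - unthreshed) / total * 100
    = (778 - 31.12) / 778 * 100
    = 746.88 / 778 * 100
    = 96%


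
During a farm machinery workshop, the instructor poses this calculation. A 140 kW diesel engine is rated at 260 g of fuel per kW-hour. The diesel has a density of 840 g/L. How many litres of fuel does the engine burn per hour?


FC = P * BSFC / rho_fuel
   = 140 * 260 / 840
   = 36400 / 840
   = 43.33 L/h


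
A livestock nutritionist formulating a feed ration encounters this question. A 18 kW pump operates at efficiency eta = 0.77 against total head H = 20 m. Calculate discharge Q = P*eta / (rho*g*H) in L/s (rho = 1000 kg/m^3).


Q = (P * 1000 * eta) / (rho * g * H)
  = (18 * 1000 * 0.77) / (1000 * 9.81 * 20)
  = 13860 / 196200
  = 0.07064 m^3/s = 70.64 L/s


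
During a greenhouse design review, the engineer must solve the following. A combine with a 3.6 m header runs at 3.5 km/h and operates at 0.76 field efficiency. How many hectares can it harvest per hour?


C = w * v * eta_f / 10
  = 3.6 * 3.5 * 0.76 / 10
  = 9.58 / 10
  = 0.96 ha/h


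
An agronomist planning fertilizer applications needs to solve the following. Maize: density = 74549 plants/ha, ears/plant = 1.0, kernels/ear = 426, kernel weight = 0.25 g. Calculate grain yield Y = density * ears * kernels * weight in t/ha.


Y = density * ears * kernels * kw
  = 74549 * 1.0 * 426 * 0.25 g/ha
  = 7939468.50 g/ha
  = 7939.47 kg/ha = 7.94 t/ha


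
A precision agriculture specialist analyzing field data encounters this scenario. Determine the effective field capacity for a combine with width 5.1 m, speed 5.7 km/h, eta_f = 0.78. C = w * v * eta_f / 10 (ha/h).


C = w * v * eta_f / 10
  = 5.1 * 5.7 * 0.78 / 10
  = 22.67 / 10
  = 2.27 ha/h


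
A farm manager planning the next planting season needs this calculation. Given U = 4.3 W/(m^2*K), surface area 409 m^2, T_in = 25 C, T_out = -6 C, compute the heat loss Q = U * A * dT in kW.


dT = 25 - (-6) = 31 K
Q = U * A * dT
  = 4.3 * 409 * 31
  = 54519.70 W = 54.52 kW


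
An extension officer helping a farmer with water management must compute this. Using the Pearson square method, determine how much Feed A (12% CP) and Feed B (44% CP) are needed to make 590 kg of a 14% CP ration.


parts_A = CP_b - target = 44 - 14 = 30
parts_B = target - CP_a = 14 - 12 = 2
total_parts = 30 + 2 = 32
Feed A = 590 * 30 / 32 = 553.13 kg
Feed B = 590 * 2 / 32 = 36.88 kg

553.13 kg


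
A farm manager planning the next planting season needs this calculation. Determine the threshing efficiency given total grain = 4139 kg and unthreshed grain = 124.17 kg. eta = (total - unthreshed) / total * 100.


eta = (total - unthreshed) / total * 100
    = (4139 - 124.17) / 4139 * 100
    = 4014.83 / 4139 * 100
    = 97%


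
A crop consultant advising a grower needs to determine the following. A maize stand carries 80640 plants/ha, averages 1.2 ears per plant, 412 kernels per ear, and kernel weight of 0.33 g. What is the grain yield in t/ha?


Y = density * ears * kernels * kw
  = 80640 * 1.2 * 412 * 0.33 g/ha
  = 13156577.28 g/ha
  = 13156.58 kg/ha = 13.16 t/ha


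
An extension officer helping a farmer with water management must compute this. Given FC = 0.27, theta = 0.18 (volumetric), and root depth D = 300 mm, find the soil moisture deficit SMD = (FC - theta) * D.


SMD = (FC - theta) * D
    = (0.27 - 0.18) * 300
    = 0.090 * 300
    = 27 mm


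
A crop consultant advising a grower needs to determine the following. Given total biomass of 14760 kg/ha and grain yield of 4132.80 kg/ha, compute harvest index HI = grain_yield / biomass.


HI = grain_yield / biomass
   = 4132.80 / 14760
   = 0.28


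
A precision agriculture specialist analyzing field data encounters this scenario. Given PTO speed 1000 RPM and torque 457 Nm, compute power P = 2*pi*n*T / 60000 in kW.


P = 2*pi*n*T / 60000
  = 2*pi * 1000 * 457 / 60000
  = 2871415.69 / 60000
  = 47.86 kW


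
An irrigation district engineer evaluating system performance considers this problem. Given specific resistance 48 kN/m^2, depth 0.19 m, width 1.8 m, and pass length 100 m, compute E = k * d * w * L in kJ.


E = k * d * w * L
  = 48 * 0.19 * 1.8 * 100
  = 1641.60 kJ


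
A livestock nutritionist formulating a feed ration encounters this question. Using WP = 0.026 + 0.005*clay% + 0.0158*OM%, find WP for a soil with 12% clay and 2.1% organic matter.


WP = 0.026 + 0.005*12 + 0.0158*2.1
   = 0.026 + 0.0600 + 0.0332
   = 0.1192


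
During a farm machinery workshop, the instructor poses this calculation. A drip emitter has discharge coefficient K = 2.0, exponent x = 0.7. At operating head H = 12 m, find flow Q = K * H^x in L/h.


Q = K * H^x
  = 2.0 * 12^0.7
  = 2.0 * 5.6941
  = 11.39 L/h


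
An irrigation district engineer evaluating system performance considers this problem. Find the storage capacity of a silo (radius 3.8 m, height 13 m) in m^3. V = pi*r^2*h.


V = pi * r^2 * h
  = pi * 3.8^2 * 13
  = pi * 14.44 * 13
  = 589.74 m^3


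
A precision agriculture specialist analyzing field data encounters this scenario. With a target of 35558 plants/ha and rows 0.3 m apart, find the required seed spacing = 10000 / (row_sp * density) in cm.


spacing = 10000 / (row_sp * density)
        = 10000 / (0.3 * 35558)
        = 10000 / 10667.40
        = 0.93744 m = 93.74 cm


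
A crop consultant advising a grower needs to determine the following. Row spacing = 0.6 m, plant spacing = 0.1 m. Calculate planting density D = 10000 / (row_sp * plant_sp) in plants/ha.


D = 10000 / (row_sp * plant_sp)
  = 10000 / (0.6 * 0.1)
  = 10000 / 0.0600
  = 166666.67 plants/ha


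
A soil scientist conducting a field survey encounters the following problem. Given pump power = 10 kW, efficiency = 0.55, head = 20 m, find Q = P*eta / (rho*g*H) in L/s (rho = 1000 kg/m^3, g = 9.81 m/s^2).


Q = (P * 1000 * eta) / (rho * g * H)
  = (10 * 1000 * 0.55) / (1000 * 9.81 * 20)
  = 5500 / 196200
  = 0.02803 m^3/s = 28.03 L/s


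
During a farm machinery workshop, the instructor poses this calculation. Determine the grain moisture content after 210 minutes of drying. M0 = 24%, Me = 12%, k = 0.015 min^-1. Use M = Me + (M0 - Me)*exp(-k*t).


M = Me + (M0 - Me) * e^(-k*t)
  = 12 + (24 - 12) * e^(-0.015*210)
  = 12 + 12 * e^(-3.150)
  = 12 + 12 * 0.04285
  = 12 + 0.5142
  = 12.51%


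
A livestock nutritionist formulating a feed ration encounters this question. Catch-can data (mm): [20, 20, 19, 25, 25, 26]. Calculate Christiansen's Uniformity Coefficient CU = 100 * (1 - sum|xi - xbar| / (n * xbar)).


xbar = 135 / 6 = 22.500
sum|xi - xbar| = 17
CU = 100 * (1 - 17 / (6 * 22.500))
   = 100 * (1 - 0.1259)
   = 87.41%


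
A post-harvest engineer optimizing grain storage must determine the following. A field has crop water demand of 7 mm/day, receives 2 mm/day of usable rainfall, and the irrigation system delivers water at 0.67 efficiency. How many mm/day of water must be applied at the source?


IWR = (ETc - Pe) / Ea
    = (7 - 2) / 0.67
    = 5 / 0.67
    = 7.46 mm/day


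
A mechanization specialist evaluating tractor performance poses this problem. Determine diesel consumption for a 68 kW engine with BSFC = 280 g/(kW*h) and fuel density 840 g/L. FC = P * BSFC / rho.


FC = P * BSFC / rho_fuel
   = 68 * 280 / 840
   = 19040 / 840
   = 22.67 L/h


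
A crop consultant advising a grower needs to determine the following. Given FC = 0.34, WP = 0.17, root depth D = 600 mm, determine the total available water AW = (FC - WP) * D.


AW = (FC - WP) * D
   = (0.34 - 0.17) * 600
   = 0.17 * 600
   = 102 mm


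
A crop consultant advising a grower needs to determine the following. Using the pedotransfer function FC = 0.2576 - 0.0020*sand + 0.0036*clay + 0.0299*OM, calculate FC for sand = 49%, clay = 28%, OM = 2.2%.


FC = 0.2576 - 0.0020*49 + 0.0036*28 + 0.0299*2.2
   = 0.2576 - 0.0980 + 0.1008 + 0.0658
   = 0.3262


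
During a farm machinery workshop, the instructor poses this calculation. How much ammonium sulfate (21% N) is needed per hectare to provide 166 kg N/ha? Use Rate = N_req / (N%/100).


Rate = N_required / (N_content / 100)
     = 166 / (21 / 100)
     = 166 / 0.21
     = 790.48 kg/ha


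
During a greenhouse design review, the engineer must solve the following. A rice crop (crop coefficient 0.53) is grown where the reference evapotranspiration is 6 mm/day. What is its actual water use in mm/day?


ETc = Kc * ET0
    = 0.53 * 6
    = 3.18 mm/day


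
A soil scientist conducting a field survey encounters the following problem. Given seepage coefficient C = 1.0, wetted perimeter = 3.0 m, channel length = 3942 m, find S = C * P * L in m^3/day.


S = C * P * L
  = 1.0 * 3.0 * 3942
  = 11826 m^3/day


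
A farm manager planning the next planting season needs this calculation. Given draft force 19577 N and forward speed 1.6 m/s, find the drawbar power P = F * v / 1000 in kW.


P = F * v / 1000
  = 19577 * 1.6 / 1000
  = 31323.20 / 1000
  = 31.32 kW


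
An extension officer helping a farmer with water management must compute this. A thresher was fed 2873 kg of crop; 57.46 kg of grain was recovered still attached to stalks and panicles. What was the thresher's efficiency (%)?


eta = (total - unthreshed) / total * 100
    = (2873 - 57.46) / 2873 * 100
    = 2815.54 / 2873 * 100
    = 98%


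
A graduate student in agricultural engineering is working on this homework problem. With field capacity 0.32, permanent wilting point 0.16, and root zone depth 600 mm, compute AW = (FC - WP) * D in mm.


AW = (FC - WP) * D
   = (0.32 - 0.16) * 600
   = 0.16 * 600
   = 96 mm


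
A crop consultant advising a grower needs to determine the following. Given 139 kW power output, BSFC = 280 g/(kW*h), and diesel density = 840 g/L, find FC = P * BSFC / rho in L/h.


FC = P * BSFC / rho_fuel
   = 139 * 280 / 840
   = 38920 / 840
   = 46.33 L/h


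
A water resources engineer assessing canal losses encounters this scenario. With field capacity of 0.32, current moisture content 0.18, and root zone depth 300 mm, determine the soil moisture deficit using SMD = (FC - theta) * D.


SMD = (FC - theta) * D
    = (0.32 - 0.18) * 300
    = 0.140 * 300
    = 42 mm


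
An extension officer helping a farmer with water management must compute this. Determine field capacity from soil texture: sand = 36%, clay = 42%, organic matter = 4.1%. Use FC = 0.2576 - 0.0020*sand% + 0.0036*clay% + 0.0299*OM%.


FC = 0.2576 - 0.0020*36 + 0.0036*42 + 0.0299*4.1
   = 0.2576 - 0.0720 + 0.1512 + 0.1226
   = 0.4594


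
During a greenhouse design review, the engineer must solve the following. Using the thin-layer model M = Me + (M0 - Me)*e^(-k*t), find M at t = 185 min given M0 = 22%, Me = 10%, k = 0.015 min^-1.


M = Me + (M0 - Me) * e^(-k*t)
  = 10 + (22 - 10) * e^(-0.015*185)
  = 10 + 12 * e^(-2.775)
  = 10 + 12 * 0.06235
  = 10 + 0.7482
  = 10.75%


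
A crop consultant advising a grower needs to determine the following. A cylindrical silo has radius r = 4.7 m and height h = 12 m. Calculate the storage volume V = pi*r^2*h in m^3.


V = pi * r^2 * h
  = pi * 4.7^2 * 12
  = pi * 22.09 * 12
  = 832.77 m^3


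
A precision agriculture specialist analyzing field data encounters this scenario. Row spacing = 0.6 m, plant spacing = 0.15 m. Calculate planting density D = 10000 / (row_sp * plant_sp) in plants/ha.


D = 10000 / (row_sp * plant_sp)
  = 10000 / (0.6 * 0.15)
  = 10000 / 0.0900
  = 111111.11 plants/ha


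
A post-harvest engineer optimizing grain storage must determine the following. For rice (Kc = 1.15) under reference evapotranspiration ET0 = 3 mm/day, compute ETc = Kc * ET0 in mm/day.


ETc = Kc * ET0
    = 1.15 * 3
    = 3.45 mm/day


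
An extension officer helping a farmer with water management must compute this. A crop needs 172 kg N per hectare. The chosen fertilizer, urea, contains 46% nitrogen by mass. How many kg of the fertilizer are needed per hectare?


Rate = N_required / (N_content / 100)
     = 172 / (46 / 100)
     = 172 / 0.46
     = 373.91 kg/ha


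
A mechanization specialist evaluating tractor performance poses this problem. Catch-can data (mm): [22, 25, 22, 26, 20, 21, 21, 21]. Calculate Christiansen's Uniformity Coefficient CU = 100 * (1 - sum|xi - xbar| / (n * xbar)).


xbar = 178 / 8 = 22.250
sum|xi - xbar| = 13
CU = 100 * (1 - 13 / (8 * 22.250))
   = 100 * (1 - 0.0730)
   = 92.70%


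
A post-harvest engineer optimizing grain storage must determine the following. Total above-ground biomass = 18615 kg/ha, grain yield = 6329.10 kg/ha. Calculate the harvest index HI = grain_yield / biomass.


HI = grain_yield / biomass
   = 6329.10 / 18615
   = 0.34


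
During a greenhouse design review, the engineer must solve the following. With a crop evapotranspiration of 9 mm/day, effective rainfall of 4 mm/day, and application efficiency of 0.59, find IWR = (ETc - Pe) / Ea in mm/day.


IWR = (ETc - Pe) / Ea
    = (9 - 4) / 0.59
    = 5 / 0.59
    = 8.47 mm/day


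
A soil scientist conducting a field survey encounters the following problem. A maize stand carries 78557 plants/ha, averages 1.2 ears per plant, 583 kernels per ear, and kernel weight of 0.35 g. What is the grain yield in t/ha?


Y = density * ears * kernels * kw
  = 78557 * 1.2 * 583 * 0.35 g/ha
  = 19235467.02 g/ha
  = 19235.47 kg/ha = 19.24 t/ha


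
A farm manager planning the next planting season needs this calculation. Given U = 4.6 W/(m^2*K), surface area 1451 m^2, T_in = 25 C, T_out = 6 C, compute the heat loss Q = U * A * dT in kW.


dT = 25 - (6) = 19 K
Q = U * A * dT
  = 4.6 * 1451 * 19
  = 126817.40 W = 126.82 kW


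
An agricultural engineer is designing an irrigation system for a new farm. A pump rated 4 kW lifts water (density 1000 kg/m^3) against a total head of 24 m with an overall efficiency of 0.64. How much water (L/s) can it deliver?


Q = (P * 1000 * eta) / (rho * g * H)
  = (4 * 1000 * 0.64) / (1000 * 9.81 * 24)
  = 2560 / 235440
  = 0.01087 m^3/s = 10.87 L/s


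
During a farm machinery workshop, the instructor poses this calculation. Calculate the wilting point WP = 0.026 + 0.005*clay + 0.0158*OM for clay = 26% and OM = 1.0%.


WP = 0.026 + 0.005*26 + 0.0158*1.0
   = 0.026 + 0.1300 + 0.0158
   = 0.1718


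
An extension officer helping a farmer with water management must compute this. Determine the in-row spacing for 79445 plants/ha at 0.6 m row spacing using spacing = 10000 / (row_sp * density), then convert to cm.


spacing = 10000 / (row_sp * density)
        = 10000 / (0.6 * 79445)
        = 10000 / 47667
        = 0.20979 m = 20.98 cm


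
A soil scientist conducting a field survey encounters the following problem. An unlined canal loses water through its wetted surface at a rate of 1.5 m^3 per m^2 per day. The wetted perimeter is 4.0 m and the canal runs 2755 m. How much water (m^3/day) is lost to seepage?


S = C * P * L
  = 1.5 * 4.0 * 2755
  = 16530 m^3/day


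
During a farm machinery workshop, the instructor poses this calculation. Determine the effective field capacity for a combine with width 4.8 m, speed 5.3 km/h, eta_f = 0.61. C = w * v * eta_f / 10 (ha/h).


C = w * v * eta_f / 10
  = 4.8 * 5.3 * 0.61 / 10
  = 15.52 / 10
  = 1.55 ha/h


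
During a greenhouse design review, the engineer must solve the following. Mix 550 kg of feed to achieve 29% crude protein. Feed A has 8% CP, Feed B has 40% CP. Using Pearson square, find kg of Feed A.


parts_A = CP_b - target = 40 - 29 = 11
parts_B = target - CP_a = 29 - 8 = 21
total_parts = 11 + 21 = 32
Feed A = 550 * 11 / 32 = 189.06 kg
Feed B = 550 * 21 / 32 = 360.94 kg

189.06 kg


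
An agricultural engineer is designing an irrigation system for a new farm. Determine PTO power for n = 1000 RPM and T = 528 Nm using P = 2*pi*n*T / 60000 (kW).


P = 2*pi*n*T / 60000
  = 2*pi * 1000 * 528 / 60000
  = 3317521.84 / 60000
  = 55.29 kW


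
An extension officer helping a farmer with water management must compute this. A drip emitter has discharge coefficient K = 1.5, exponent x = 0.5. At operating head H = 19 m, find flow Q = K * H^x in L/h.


Q = K * H^x
  = 1.5 * 19^0.5
  = 1.5 * 4.3589
  = 6.54 L/h


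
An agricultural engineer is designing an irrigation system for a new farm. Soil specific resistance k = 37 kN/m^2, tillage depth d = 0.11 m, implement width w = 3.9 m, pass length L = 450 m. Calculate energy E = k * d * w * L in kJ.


E = k * d * w * L
  = 37 * 0.11 * 3.9 * 450
  = 7142.85 kJ


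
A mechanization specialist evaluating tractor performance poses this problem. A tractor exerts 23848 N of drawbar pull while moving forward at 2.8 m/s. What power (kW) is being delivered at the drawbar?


P = F * v / 1000
  = 23848 * 2.8 / 1000
  = 66774.40 / 1000
  = 66.77 kW


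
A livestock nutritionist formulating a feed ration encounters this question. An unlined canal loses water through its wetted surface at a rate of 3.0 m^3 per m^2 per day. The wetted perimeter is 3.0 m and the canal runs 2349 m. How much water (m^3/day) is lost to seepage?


S = C * P * L
  = 3.0 * 3.0 * 2349
  = 21141 m^3/day


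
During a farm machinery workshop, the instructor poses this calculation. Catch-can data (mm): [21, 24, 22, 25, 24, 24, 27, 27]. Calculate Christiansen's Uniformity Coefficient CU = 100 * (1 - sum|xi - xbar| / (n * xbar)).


xbar = 194 / 8 = 24.250
sum|xi - xbar| = 12.500
CU = 100 * (1 - 12.500 / (8 * 24.250))
   = 100 * (1 - 0.0644)
   = 93.56%


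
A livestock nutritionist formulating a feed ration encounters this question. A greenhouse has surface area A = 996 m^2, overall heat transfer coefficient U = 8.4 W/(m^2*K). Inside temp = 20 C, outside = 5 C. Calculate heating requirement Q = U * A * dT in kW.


dT = 20 - (5) = 15 K
Q = U * A * dT
  = 8.4 * 996 * 15
  = 125496 W = 125.50 kW


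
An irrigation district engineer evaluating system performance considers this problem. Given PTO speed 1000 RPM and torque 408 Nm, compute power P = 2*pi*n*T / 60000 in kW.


P = 2*pi*n*T / 60000
  = 2*pi * 1000 * 408 / 60000
  = 2563539.61 / 60000
  = 42.73 kW


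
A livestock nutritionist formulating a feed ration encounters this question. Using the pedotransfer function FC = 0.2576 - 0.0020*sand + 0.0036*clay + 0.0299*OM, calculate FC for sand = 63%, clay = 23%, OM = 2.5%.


FC = 0.2576 - 0.0020*63 + 0.0036*23 + 0.0299*2.5
   = 0.2576 - 0.1260 + 0.0828 + 0.0748
   = 0.2892


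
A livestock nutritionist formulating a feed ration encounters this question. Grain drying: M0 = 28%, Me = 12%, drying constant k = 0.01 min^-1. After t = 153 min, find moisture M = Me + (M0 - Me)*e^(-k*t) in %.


M = Me + (M0 - Me) * e^(-k*t)
  = 12 + (28 - 12) * e^(-0.01*153)
  = 12 + 16 * e^(-1.530)
  = 12 + 16 * 0.21654
  = 12 + 3.4646
  = 15.46%


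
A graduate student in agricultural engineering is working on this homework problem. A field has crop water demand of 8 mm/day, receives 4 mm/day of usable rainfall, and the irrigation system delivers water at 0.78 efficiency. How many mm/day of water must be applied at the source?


IWR = (ETc - Pe) / Ea
    = (8 - 4) / 0.78
    = 4 / 0.78
    = 5.13 mm/day


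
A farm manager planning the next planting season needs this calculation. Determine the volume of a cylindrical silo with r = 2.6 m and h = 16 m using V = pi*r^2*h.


V = pi * r^2 * h
  = pi * 2.6^2 * 16
  = pi * 6.76 * 16
  = 339.79 m^3


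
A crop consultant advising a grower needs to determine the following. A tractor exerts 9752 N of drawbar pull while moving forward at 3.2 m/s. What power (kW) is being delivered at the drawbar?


P = F * v / 1000
  = 9752 * 3.2 / 1000
  = 31206.40 / 1000
  = 31.21 kW


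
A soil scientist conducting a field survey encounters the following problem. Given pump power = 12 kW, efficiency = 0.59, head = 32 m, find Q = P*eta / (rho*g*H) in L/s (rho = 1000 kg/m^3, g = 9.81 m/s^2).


Q = (P * 1000 * eta) / (rho * g * H)
  = (12 * 1000 * 0.59) / (1000 * 9.81 * 32)
  = 7080 / 313920
  = 0.02255 m^3/s = 22.55 L/s


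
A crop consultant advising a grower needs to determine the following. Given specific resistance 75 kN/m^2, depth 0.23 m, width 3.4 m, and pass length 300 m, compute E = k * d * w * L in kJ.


E = k * d * w * L
  = 75 * 0.23 * 3.4 * 300
  = 17595 kJ


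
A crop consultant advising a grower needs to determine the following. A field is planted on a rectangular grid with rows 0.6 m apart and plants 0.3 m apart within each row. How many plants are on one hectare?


D = 10000 / (row_sp * plant_sp)
  = 10000 / (0.6 * 0.3)
  = 10000 / 0.1800
  = 55555.56 plants/ha


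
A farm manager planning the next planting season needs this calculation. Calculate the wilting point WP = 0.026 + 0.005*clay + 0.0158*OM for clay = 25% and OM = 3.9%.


WP = 0.026 + 0.005*25 + 0.0158*3.9
   = 0.026 + 0.1250 + 0.0616
   = 0.2126


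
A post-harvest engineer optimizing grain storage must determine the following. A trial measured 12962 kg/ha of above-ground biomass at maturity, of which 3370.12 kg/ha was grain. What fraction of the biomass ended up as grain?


HI = grain_yield / biomass
   = 3370.12 / 12962
   = 0.26


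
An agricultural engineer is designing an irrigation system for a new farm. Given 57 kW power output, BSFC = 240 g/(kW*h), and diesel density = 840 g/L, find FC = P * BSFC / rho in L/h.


FC = P * BSFC / rho_fuel
   = 57 * 240 / 840
   = 13680 / 840
   = 16.29 L/h


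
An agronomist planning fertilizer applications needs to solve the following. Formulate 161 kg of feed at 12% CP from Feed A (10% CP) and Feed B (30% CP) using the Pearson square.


parts_A = CP_b - target = 30 - 12 = 18
parts_B = target - CP_a = 12 - 10 = 2
total_parts = 18 + 2 = 20
Feed A = 161 * 18 / 20 = 144.90 kg
Feed B = 161 * 2 / 20 = 16.10 kg

144.90 kg


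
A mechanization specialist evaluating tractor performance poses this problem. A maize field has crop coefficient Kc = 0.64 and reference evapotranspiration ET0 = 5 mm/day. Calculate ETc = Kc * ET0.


ETc = Kc * ET0
    = 0.64 * 5
    = 3.20 mm/day


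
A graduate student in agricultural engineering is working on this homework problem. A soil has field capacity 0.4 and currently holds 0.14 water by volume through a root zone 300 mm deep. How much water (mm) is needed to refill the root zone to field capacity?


SMD = (FC - theta) * D
    = (0.4 - 0.14) * 300
    = 0.260 * 300
    = 78 mm


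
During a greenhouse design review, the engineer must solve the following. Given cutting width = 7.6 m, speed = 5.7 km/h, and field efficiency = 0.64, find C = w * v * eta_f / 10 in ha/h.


C = w * v * eta_f / 10
  = 7.6 * 5.7 * 0.64 / 10
  = 27.72 / 10
  = 2.77 ha/h


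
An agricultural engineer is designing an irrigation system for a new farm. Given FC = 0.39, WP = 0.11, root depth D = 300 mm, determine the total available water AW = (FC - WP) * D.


AW = (FC - WP) * D
   = (0.39 - 0.11) * 300
   = 0.28 * 300
   = 84 mm


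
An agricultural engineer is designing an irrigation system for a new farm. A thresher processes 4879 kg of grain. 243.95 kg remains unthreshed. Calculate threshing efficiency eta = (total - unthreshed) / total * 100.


eta = (total - unthreshed) / total * 100
    = (4879 - 243.95) / 4879 * 100
    = 4635.05 / 4879 * 100
    = 95%


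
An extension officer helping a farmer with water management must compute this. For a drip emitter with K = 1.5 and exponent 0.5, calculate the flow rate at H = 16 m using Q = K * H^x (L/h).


Q = K * H^x
  = 1.5 * 16^0.5
  = 1.5 * 4
  = 6 L/h


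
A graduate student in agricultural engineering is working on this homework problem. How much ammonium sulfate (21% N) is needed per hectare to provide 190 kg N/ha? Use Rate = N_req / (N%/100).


Rate = N_required / (N_content / 100)
     = 190 / (21 / 100)
     = 190 / 0.21
     = 904.76 kg/ha


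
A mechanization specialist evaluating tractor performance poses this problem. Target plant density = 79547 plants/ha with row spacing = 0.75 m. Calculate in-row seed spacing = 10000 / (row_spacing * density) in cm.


spacing = 10000 / (row_sp * density)
        = 10000 / (0.75 * 79547)
        = 10000 / 59660.25
        = 0.16762 m = 16.76 cm


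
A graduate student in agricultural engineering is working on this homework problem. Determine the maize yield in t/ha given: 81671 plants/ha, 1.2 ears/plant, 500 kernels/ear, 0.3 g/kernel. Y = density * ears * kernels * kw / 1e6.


Y = density * ears * kernels * kw
  = 81671 * 1.2 * 500 * 0.3 g/ha
  = 14700780 g/ha
  = 14700.78 kg/ha = 14.70 t/ha


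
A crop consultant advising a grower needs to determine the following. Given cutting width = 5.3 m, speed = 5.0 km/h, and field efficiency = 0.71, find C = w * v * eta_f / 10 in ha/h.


C = w * v * eta_f / 10
  = 5.3 * 5.0 * 0.71 / 10
  = 18.82 / 10
  = 1.88 ha/h


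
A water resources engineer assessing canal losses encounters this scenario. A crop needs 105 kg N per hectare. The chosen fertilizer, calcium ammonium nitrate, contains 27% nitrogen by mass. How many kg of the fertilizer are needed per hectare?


Rate = N_required / (N_content / 100)
     = 105 / (27 / 100)
     = 105 / 0.27
     = 388.89 kg/ha


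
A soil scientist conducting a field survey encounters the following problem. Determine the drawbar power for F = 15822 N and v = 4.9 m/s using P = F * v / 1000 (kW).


P = F * v / 1000
  = 15822 * 4.9 / 1000
  = 77527.80 / 1000
  = 77.53 kW


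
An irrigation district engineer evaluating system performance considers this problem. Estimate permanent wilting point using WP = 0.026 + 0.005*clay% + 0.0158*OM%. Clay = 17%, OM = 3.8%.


WP = 0.026 + 0.005*17 + 0.0158*3.8
   = 0.026 + 0.0850 + 0.0600
   = 0.1710


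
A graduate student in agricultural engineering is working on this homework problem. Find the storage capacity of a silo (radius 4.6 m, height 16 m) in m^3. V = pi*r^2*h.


V = pi * r^2 * h
  = pi * 4.6^2 * 16
  = pi * 21.16 * 16
  = 1063.62 m^3


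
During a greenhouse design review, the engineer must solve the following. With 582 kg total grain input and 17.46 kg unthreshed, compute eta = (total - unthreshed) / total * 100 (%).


eta = (total - unthreshed) / total * 100
    = (582 - 17.46) / 582 * 100
    = 564.54 / 582 * 100
    = 97%


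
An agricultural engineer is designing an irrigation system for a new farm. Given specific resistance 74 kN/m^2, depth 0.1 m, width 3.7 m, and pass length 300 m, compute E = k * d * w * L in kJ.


E = k * d * w * L
  = 74 * 0.1 * 3.7 * 300
  = 8214 kJ


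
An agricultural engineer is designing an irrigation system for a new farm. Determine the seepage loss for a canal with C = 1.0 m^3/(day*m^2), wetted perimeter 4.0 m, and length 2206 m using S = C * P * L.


S = C * P * L
  = 1.0 * 4.0 * 2206
  = 8824 m^3/day


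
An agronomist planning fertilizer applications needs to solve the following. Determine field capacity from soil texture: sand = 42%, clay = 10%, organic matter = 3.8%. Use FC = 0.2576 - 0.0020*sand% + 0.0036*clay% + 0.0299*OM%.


FC = 0.2576 - 0.0020*42 + 0.0036*10 + 0.0299*3.8
   = 0.2576 - 0.0840 + 0.0360 + 0.1136
   = 0.3232


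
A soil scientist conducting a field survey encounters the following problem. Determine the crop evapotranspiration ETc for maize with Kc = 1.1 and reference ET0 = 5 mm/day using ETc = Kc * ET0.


ETc = Kc * ET0
    = 1.1 * 5
    = 5.50 mm/day


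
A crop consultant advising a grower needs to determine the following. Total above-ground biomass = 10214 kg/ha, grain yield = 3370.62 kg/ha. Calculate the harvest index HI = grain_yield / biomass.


HI = grain_yield / biomass
   = 3370.62 / 10214
   = 0.33


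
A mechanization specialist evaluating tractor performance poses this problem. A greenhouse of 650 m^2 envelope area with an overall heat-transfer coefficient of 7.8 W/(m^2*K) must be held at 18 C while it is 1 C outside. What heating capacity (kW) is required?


dT = 18 - (1) = 17 K
Q = U * A * dT
  = 7.8 * 650 * 17
  = 86190 W = 86.19 kW


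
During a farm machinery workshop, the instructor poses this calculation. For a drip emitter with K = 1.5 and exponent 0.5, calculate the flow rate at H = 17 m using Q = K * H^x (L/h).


Q = K * H^x
  = 1.5 * 17^0.5
  = 1.5 * 4.1231
  = 6.18 L/h


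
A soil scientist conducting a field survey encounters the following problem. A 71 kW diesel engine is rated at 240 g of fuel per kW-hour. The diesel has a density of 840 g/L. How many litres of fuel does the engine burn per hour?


FC = P * BSFC / rho_fuel
   = 71 * 240 / 840
   = 17040 / 840
   = 20.29 L/h


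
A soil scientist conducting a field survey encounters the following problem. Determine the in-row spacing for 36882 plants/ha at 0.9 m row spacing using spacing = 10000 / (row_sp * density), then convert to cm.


spacing = 10000 / (row_sp * density)
        = 10000 / (0.9 * 36882)
        = 10000 / 33193.80
        = 0.30126 m = 30.13 cm


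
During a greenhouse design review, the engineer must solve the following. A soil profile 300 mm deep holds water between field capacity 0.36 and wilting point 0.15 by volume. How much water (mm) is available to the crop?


AW = (FC - WP) * D
   = (0.36 - 0.15) * 300
   = 0.21 * 300
   = 63 mm


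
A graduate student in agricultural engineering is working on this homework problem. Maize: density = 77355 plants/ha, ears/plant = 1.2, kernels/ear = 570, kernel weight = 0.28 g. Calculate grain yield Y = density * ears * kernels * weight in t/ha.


Y = density * ears * kernels * kw
  = 77355 * 1.2 * 570 * 0.28 g/ha
  = 14815029.60 g/ha
  = 14815.03 kg/ha = 14.82 t/ha


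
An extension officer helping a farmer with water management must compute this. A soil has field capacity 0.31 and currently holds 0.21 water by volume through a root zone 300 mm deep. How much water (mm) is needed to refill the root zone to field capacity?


SMD = (FC - theta) * D
    = (0.31 - 0.21) * 300
    = 0.100 * 300
    = 30 mm


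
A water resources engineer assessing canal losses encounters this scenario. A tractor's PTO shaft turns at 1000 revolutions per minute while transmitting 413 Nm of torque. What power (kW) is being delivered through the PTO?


P = 2*pi*n*T / 60000
  = 2*pi * 1000 * 413 / 60000
  = 2594955.53 / 60000
  = 43.25 kW


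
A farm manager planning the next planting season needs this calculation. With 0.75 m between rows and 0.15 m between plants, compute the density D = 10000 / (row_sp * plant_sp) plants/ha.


D = 10000 / (row_sp * plant_sp)
  = 10000 / (0.75 * 0.15)
  = 10000 / 0.1125
  = 88888.89 plants/ha


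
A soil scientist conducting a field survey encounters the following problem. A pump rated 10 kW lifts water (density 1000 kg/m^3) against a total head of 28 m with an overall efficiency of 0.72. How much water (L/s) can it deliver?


Q = (P * 1000 * eta) / (rho * g * H)
  = (10 * 1000 * 0.72) / (1000 * 9.81 * 28)
  = 7200 / 274680
  = 0.02621 m^3/s = 26.21 L/s


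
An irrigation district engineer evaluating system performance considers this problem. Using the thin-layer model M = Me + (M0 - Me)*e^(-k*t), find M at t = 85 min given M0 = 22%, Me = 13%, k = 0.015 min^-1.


M = Me + (M0 - Me) * e^(-k*t)
  = 13 + (22 - 13) * e^(-0.015*85)
  = 13 + 9 * e^(-1.275)
  = 13 + 9 * 0.27943
  = 13 + 2.5149
  = 15.51%


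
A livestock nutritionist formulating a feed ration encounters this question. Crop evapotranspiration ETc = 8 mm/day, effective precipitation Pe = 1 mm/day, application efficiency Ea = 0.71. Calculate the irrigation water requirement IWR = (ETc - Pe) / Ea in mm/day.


IWR = (ETc - Pe) / Ea
    = (8 - 1) / 0.71
    = 7 / 0.71
    = 9.86 mm/day


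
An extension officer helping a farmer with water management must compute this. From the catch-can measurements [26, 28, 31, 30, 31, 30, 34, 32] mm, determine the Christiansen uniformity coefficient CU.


xbar = 242 / 8 = 30.250
sum|xi - xbar| = 14
CU = 100 * (1 - 14 / (8 * 30.250))
   = 100 * (1 - 0.0579)
   = 94.21%


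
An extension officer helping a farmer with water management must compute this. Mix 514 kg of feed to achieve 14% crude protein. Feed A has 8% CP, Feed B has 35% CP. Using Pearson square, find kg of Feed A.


parts_A = CP_b - target = 35 - 14 = 21
parts_B = target - CP_a = 14 - 8 = 6
total_parts = 21 + 6 = 27
Feed A = 514 * 21 / 27 = 399.78 kg
Feed B = 514 * 6 / 27 = 114.22 kg

399.78 kg


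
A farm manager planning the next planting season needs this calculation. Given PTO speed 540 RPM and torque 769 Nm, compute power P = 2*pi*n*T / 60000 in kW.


P = 2*pi*n*T / 60000
  = 2*pi * 540 * 769 / 60000
  = 2609155.53 / 60000
  = 43.49 kW


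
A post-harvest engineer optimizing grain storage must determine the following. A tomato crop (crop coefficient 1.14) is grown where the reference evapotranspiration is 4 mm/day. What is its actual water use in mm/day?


ETc = Kc * ET0
    = 1.14 * 4
    = 4.56 mm/day


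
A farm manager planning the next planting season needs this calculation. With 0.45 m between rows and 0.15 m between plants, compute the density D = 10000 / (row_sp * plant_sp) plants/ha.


D = 10000 / (row_sp * plant_sp)
  = 10000 / (0.45 * 0.15)
  = 10000 / 0.0675
  = 148148.15 plants/ha


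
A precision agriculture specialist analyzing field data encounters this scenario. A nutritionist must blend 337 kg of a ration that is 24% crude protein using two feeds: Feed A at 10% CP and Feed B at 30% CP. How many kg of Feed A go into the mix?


parts_A = CP_b - target = 30 - 24 = 6
parts_B = target - CP_a = 24 - 10 = 14
total_parts = 6 + 14 = 20
Feed A = 337 * 6 / 20 = 101.10 kg
Feed B = 337 * 14 / 20 = 235.90 kg

101.10 kg


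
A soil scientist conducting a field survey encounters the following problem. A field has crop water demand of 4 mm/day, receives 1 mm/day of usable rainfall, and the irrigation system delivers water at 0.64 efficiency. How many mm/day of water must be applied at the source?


IWR = (ETc - Pe) / Ea
    = (4 - 1) / 0.64
    = 3 / 0.64
    = 4.69 mm/day


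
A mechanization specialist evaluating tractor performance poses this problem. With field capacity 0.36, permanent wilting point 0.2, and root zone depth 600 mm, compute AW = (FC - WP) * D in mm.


AW = (FC - WP) * D
   = (0.36 - 0.2) * 600
   = 0.16 * 600
   = 96 mm


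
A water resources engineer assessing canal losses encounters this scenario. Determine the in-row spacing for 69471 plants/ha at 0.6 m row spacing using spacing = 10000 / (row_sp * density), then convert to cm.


spacing = 10000 / (row_sp * density)
        = 10000 / (0.6 * 69471)
        = 10000 / 41682.60
        = 0.23991 m = 23.99 cm


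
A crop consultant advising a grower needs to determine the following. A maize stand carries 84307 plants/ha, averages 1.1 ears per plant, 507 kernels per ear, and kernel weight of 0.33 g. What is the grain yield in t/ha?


Y = density * ears * kernels * kw
  = 84307 * 1.1 * 507 * 0.33 g/ha
  = 15515944.59 g/ha
  = 15515.94 kg/ha = 15.52 t/ha


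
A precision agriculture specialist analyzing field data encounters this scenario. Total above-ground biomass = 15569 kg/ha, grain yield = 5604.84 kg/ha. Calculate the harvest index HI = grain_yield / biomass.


HI = grain_yield / biomass
   = 5604.84 / 15569
   = 0.36


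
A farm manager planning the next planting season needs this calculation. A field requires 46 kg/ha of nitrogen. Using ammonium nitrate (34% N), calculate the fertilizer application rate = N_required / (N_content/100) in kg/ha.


Rate = N_required / (N_content / 100)
     = 46 / (34 / 100)
     = 46 / 0.34
     = 135.29 kg/ha


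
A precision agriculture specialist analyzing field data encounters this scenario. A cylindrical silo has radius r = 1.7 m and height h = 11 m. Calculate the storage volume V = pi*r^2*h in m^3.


V = pi * r^2 * h
  = pi * 1.7^2 * 11
  = pi * 2.89 * 11
  = 99.87 m^3


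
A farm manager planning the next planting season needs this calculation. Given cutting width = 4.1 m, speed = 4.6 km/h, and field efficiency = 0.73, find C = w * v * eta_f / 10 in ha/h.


C = w * v * eta_f / 10
  = 4.1 * 4.6 * 0.73 / 10
  = 13.77 / 10
  = 1.38 ha/h
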